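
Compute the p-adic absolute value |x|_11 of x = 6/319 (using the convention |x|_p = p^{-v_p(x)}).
|6/319|_11 = 11

Step 1 — compute v_11(x) by factoring powers of 11 out of the numerator and denominator: v_11(6/319) = -1. Step 2 — apply |x|_p = p^{-v_p(x)} = 11^{1} = 11.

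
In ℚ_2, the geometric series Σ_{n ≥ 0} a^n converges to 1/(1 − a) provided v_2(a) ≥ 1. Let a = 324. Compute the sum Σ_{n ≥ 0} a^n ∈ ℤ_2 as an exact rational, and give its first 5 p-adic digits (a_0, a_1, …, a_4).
Σ a^n = 1/(1 − a) = -1/323;  first 5 digits = (1, 0, 1, 0, 1)

v_2(a) = 2 ≥ 1, so the series converges in ℤ_2 to 1/(1 − a) = 1/(1 − 324) = -1/323. Expand this rational in ℤ_2: compute digits iteratively via d_i = x_i mod 2, x_{i+1} = (x_i − d_i)/2. The first 5 digits are (1, 0, 1, 0, 1).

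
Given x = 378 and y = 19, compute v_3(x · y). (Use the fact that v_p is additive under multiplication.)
v_3(7182) = 3

v_p(x) = 3 (factor: 378 = 3^3 · 14); v_p(y) = 0 (factor: 19 = 3^0 · 19). Additivity: v_p(xy) = v_p(x) + v_p(y) = 3 + 0 = 3. (Direct check: xy = 7182 = 3^3 · (266).)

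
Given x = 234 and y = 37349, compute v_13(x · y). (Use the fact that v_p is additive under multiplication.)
v_13(8739666) = 4

v_p(x) = 1 (factor: 234 = 13^1 · 18); v_p(y) = 3 (factor: 37349 = 13^3 · 17). Additivity: v_p(xy) = v_p(x) + v_p(y) = 1 + 3 = 4. (Direct check: xy = 8739666 = 13^4 · (306).)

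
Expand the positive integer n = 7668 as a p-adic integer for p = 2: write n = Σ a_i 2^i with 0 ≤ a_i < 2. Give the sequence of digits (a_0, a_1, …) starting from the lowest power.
(a_0, a_1, …) = (0, 0, 1, 0, 1, 1, 1, 1, 1, 0, 1, 1, 1)

Repeated division by 2 gives the digits low-to-high: 7668 = 1·2^2 + 1·2^4 + 1·2^5 + 1·2^6 + 1·2^7 + 1·2^8 + 1·2^10 + 1·2^11 + 1·2^12. Digit sequence: (0, 0, 1, 0, 1, 1, 1, 1, 1, 0, 1, 1, 1).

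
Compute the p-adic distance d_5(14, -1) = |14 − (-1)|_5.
d_5(14, -1) = 1/5

Step 1 — x − y = 14 − (-1) = 15. Step 2 — v_5(15) = 1 (factor: 15 = (5^1 · 3); the sign does not affect v_p). Step 3 — |x − y|_5 = 5^{-1} = 1/5.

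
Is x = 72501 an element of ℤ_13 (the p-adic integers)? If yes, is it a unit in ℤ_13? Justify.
x ∈ ℤ_13 but not a unit; v_13(x) = 3 > 0

ℤ_13 = {x ∈ ℚ_13 : v_13(x) ≥ 0} and ℤ_13^× = {x ∈ ℤ_13 : v_13(x) = 0}. Here v_13(72501) = v_13(num) − v_13(den) = 3; compare against these criteria.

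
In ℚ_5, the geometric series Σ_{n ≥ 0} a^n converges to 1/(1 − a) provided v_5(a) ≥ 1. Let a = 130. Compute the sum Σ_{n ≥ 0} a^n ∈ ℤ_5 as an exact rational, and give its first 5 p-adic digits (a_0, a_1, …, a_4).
Σ a^n = 1/(1 − a) = -1/129;  first 5 digits = (1, 1, 1, 2, 3)

v_5(a) = 1 ≥ 1, so the series converges in ℤ_5 to 1/(1 − a) = 1/(1 − 130) = -1/129. Expand this rational in ℤ_5: compute digits iteratively via d_i = x_i mod 5, x_{i+1} = (x_i − d_i)/5. The first 5 digits are (1, 1, 1, 2, 3).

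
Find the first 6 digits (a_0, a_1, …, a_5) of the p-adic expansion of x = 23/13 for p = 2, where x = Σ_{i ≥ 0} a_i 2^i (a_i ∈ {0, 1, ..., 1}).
(a_0, …, a_5) = (1, 1, 0, 0, 1, 1)

v_2(23/13) = 0 (numerator and denominator both coprime to 2), so x ∈ ℤ_2^×. Compute digits iteratively via a_i = x_i mod 2, x_{i+1} = (x_i − a_i)/2, with x_0 = x:
  x_0 = 23/13;  a_0 = 1;  x_1 = (x_0 − 1)/2 = 5/13
  x_1 = 5/13;  a_1 = 1;  x_2 = (x_1 − 1)/2 = -4/13
  x_2 = -4/13;  a_2 = 0;  x_3 = (x_2 − 0)/2 = -2/13
  x_3 = -2/13;  a_3 = 0;  x_4 = (x_3 − 0)/2 = -1/13
  x_4 = -1/13;  a_4 = 1;  x_5 = (x_4 − 1)/2 = -7/13
  x_5 = -7/13;  a_5 = 1;  x_6 = (x_5 − 1)/2 = -10/13
Digits: (1, 1, 0, 0, 1, 1).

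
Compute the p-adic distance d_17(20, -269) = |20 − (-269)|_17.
d_17(20, -269) = 1/289

Step 1 — x − y = 20 − (-269) = 289. Step 2 — v_17(289) = 2 (factor: 289 = (17^2 · 1); the sign does not affect v_p). Step 3 — |x − y|_17 = 17^{-2} = 1/289.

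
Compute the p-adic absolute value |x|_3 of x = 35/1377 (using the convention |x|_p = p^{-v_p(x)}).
|35/1377|_3 = 81

Step 1 — compute v_3(x) by factoring powers of 3 out of the numerator and denominator: v_3(35/1377) = -4. Step 2 — apply |x|_p = p^{-v_p(x)} = 3^{4} = 81.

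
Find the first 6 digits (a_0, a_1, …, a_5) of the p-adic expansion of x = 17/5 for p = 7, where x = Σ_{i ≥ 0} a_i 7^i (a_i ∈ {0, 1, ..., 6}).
(a_0, …, a_5) = (2, 3, 1, 4, 5, 2)

v_7(17/5) = 0 (numerator and denominator both coprime to 7), so x ∈ ℤ_7^×. Compute digits iteratively via a_i = x_i mod 7, x_{i+1} = (x_i − a_i)/7, with x_0 = x:
  x_0 = 17/5;  a_0 = 2;  x_1 = (x_0 − 2)/7 = 1/5
  x_1 = 1/5;  a_1 = 3;  x_2 = (x_1 − 3)/7 = -2/5
  x_2 = -2/5;  a_2 = 1;  x_3 = (x_2 − 1)/7 = -1/5
  x_3 = -1/5;  a_3 = 4;  x_4 = (x_3 − 4)/7 = -3/5
  x_4 = -3/5;  a_4 = 5;  x_5 = (x_4 − 5)/7 = -4/5
  x_5 = -4/5;  a_5 = 2;  x_6 = (x_5 − 2)/7 = -2/5
Digits: (2, 3, 1, 4, 5, 2).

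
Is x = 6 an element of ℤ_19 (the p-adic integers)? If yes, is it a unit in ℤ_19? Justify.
x ∈ ℤ_19^× (unit); v_19(x) = 0

ℤ_19 = {x ∈ ℚ_19 : v_19(x) ≥ 0} and ℤ_19^× = {x ∈ ℤ_19 : v_19(x) = 0}. Here v_19(6) = v_19(num) − v_19(den) = 0; compare against these criteria.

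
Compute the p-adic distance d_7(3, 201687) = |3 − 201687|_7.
d_7(3, 201687) = 1/16807

Step 1 — x − y = 3 − 201687 = -201684. Step 2 — v_7(-201684) = 5 (factor: -201684 = −(7^5 · 12); the sign does not affect v_p). Step 3 — |x − y|_7 = 7^{-5} = 1/16807.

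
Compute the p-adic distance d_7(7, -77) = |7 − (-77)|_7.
d_7(7, -77) = 1/7

Step 1 — x − y = 7 − (-77) = 84. Step 2 — v_7(84) = 1 (factor: 84 = (7^1 · 12); the sign does not affect v_p). Step 3 — |x − y|_7 = 7^{-1} = 1/7.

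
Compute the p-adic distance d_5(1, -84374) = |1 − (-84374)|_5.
d_5(1, -84374) = 1/3125

Step 1 — x − y = 1 − (-84374) = 84375. Step 2 — v_5(84375) = 5 (factor: 84375 = (5^5 · 27); the sign does not affect v_p). Step 3 — |x − y|_5 = 5^{-5} = 1/3125.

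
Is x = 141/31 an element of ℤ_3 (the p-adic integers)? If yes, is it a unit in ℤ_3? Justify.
x ∈ ℤ_3 but not a unit; v_3(x) = 1 > 0

ℤ_3 = {x ∈ ℚ_3 : v_3(x) ≥ 0} and ℤ_3^× = {x ∈ ℤ_3 : v_3(x) = 0}. Here v_3(141/31) = v_3(num) − v_3(den) = 1; compare against these criteria.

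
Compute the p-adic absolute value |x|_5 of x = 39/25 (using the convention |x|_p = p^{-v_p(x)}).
|39/25|_5 = 25

Step 1 — compute v_5(x) by factoring powers of 5 out of the numerator and denominator: v_5(39/25) = -2. Step 2 — apply |x|_p = p^{-v_p(x)} = 5^{2} = 25.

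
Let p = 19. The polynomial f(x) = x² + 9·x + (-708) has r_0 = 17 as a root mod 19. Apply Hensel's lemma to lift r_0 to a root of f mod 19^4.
r_3 = 78335 (mod 130321)

Hensel: r_{i+1} = r_i − f(r_i)·(f′(r_i))^{-1} mod 19^{i+2}, f′(x) = 2x + 9. Iterate:
  r_0 = 17 (mod 19)
  r_1 = 359 (mod 361)
  r_2 = 2886 (mod 6859)
  r_3 = 78335 (mod 130321)
Final: r = 78335 satisfies f(r) ≡ 0 mod 19^4.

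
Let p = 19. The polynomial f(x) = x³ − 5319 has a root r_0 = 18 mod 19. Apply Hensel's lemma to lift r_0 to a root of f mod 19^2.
r_1 = 208 (mod 361)

Hensel: r_{i+1} = r_i − f(r_i)/f′(r_i) mod 19^{i+2}, where f′(x) = 3x². Iterate:
  r_0 = 18 (mod 19)
  r_1 = 208 (mod 361)
Final: r = 208 with f(r) ≡ 0 mod 19^2.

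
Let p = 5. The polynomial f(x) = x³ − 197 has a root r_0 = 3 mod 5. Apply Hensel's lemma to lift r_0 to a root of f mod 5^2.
r_1 = 13 (mod 25)

Hensel: r_{i+1} = r_i − f(r_i)/f′(r_i) mod 5^{i+2}, where f′(x) = 3x². Iterate:
  r_0 = 3 (mod 5)
  r_1 = 13 (mod 25)
Final: r = 13 with f(r) ≡ 0 mod 5^2.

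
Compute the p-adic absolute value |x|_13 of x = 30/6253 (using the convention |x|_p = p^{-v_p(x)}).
|30/6253|_13 = 169

Step 1 — compute v_13(x) by factoring powers of 13 out of the numerator and denominator: v_13(30/6253) = -2. Step 2 — apply |x|_p = p^{-v_p(x)} = 13^{2} = 169.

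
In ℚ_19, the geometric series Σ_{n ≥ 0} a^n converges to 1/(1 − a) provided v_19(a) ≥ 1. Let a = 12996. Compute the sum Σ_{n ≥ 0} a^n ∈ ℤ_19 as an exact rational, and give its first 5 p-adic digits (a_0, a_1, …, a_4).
Σ a^n = 1/(1 − a) = -1/12995;  first 5 digits = (1, 0, 17, 1, 4)

v_19(a) = 2 ≥ 1, so the series converges in ℤ_19 to 1/(1 − a) = 1/(1 − 12996) = -1/12995. Expand this rational in ℤ_19: compute digits iteratively via d_i = x_i mod 19, x_{i+1} = (x_i − d_i)/19. The first 5 digits are (1, 0, 17, 1, 4).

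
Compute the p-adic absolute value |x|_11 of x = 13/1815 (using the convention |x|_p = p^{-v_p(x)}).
|13/1815|_11 = 121

Step 1 — compute v_11(x) by factoring powers of 11 out of the numerator and denominator: v_11(13/1815) = -2. Step 2 — apply |x|_p = p^{-v_p(x)} = 11^{2} = 121.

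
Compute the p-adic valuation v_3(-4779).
v_3(-4779) = 4

v_3(n) is the largest exponent k such that 3^k divides n. Factor out: -4779 = -3^4 · 59. (Sign doesn't affect v_p.) So v_3(-4779) = 4.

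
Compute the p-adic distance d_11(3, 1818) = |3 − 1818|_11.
d_11(3, 1818) = 1/121

Step 1 — x − y = 3 − 1818 = -1815. Step 2 — v_11(-1815) = 2 (factor: -1815 = −(11^2 · 15); the sign does not affect v_p). Step 3 — |x − y|_11 = 11^{-2} = 1/121.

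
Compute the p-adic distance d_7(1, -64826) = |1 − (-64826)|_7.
d_7(1, -64826) = 1/2401

Step 1 — x − y = 1 − (-64826) = 64827. Step 2 — v_7(64827) = 4 (factor: 64827 = (7^4 · 27); the sign does not affect v_p). Step 3 — |x − y|_7 = 7^{-4} = 1/2401.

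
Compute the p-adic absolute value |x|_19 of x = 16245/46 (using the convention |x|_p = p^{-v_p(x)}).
|16245/46|_19 = 1/361

Step 1 — compute v_19(x) by factoring powers of 19 out of the numerator and denominator: v_19(16245/46) = 2. Step 2 — apply |x|_p = p^{-v_p(x)} = 19^{-2} = 1/361.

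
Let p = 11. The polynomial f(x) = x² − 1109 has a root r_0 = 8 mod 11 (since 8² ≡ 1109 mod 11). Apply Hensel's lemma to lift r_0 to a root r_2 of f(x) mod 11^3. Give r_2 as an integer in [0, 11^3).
r_2 = 338 (mod 1331)

Hensel's recurrence: r_{i+1} = r_i − f(r_i)·(f′(r_i))^{-1} mod 11^{i+2}, with f′(x) = 2x. Iterate:
  r_0 = 8 (mod 11)
  r_1 = 96 (mod 121)
  r_2 = 338 (mod 1331)
Final: r_2 = 338, and one checks f(r_2) ≡ 0 mod 11^3.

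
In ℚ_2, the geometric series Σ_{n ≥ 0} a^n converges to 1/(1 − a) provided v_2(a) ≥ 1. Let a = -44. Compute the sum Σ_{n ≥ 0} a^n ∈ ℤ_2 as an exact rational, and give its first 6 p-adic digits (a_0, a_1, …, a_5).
Σ a^n = 1/(1 − a) = 1/45;  first 6 digits = (1, 0, 1, 0, 0, 1)

v_2(a) = 2 ≥ 1, so the series converges in ℤ_2 to 1/(1 − a) = 1/(1 − (-44)) = 1/45. Expand this rational in ℤ_2: compute digits iteratively via d_i = x_i mod 2, x_{i+1} = (x_i − d_i)/2. The first 6 digits are (1, 0, 1, 0, 0, 1).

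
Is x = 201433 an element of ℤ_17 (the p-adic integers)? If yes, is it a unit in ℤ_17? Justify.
x ∈ ℤ_17 but not a unit; v_17(x) = 3 > 0

ℤ_17 = {x ∈ ℚ_17 : v_17(x) ≥ 0} and ℤ_17^× = {x ∈ ℤ_17 : v_17(x) = 0}. Here v_17(201433) = v_17(num) − v_17(den) = 3; compare against these criteria.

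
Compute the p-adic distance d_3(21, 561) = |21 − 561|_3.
d_3(21, 561) = 1/27

Step 1 — x − y = 21 − 561 = -540. Step 2 — v_3(-540) = 3 (factor: -540 = −(3^3 · 20); the sign does not affect v_p). Step 3 — |x − y|_3 = 3^{-3} = 1/27.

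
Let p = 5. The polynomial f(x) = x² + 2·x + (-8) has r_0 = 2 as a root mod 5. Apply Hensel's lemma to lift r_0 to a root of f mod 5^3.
r_2 = 2 (mod 125)

Hensel: r_{i+1} = r_i − f(r_i)·(f′(r_i))^{-1} mod 5^{i+2}, f′(x) = 2x + 2. Iterate:
  r_0 = 2 (mod 5)
  r_1 = 2 (mod 25)
  r_2 = 2 (mod 125)
Final: r = 2 satisfies f(r) ≡ 0 mod 5^3.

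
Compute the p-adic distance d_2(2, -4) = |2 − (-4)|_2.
d_2(2, -4) = 1/2

Step 1 — x − y = 2 − (-4) = 6. Step 2 — v_2(6) = 1 (factor: 6 = (2^1 · 3); the sign does not affect v_p). Step 3 — |x − y|_2 = 2^{-1} = 1/2.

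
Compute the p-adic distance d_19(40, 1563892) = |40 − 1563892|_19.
d_19(40, 1563892) = 1/130321

Step 1 — x − y = 40 − 1563892 = -1563852. Step 2 — v_19(-1563852) = 4 (factor: -1563852 = −(19^4 · 12); the sign does not affect v_p). Step 3 — |x − y|_19 = 19^{-4} = 1/130321.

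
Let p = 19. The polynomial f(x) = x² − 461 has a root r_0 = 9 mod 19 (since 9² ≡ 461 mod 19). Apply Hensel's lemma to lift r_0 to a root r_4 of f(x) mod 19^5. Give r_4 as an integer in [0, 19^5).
r_4 = 6488 (mod 2476099)

Hensel's recurrence: r_{i+1} = r_i − f(r_i)·(f′(r_i))^{-1} mod 19^{i+2}, with f′(x) = 2x. Iterate:
  r_0 = 9 (mod 19)
  r_1 = 351 (mod 361)
  r_2 = 6488 (mod 6859)
  r_3 = 6488 (mod 130321)
  r_4 = 6488 (mod 2476099)
Final: r_4 = 6488, and one checks f(r_4) ≡ 0 mod 19^5.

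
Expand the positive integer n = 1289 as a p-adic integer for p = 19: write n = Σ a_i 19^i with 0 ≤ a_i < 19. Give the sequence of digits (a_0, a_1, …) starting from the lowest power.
(a_0, a_1, …) = (16, 10, 3)

Repeated division by 19 gives the digits low-to-high: 1289 = 16 + 10·19^1 + 3·19^2. Digit sequence: (16, 10, 3).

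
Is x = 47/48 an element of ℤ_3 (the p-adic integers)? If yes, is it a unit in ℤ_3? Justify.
x ∉ ℤ_3 (v_3(x) = -1 < 0)

ℤ_3 = {x ∈ ℚ_3 : v_3(x) ≥ 0} and ℤ_3^× = {x ∈ ℤ_3 : v_3(x) = 0}. Here v_3(47/48) = v_3(num) − v_3(den) = -1; compare against these criteria.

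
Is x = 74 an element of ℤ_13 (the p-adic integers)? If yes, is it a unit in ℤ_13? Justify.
x ∈ ℤ_13^× (unit); v_13(x) = 0

ℤ_13 = {x ∈ ℚ_13 : v_13(x) ≥ 0} and ℤ_13^× = {x ∈ ℤ_13 : v_13(x) = 0}. Here v_13(74) = v_13(num) − v_13(den) = 0; compare against these criteria.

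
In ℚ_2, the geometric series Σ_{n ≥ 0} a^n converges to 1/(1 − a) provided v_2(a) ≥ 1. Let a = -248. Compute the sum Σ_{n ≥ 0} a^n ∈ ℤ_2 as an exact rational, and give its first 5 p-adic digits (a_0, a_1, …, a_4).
Σ a^n = 1/(1 − a) = 1/249;  first 5 digits = (1, 0, 0, 1, 0)

v_2(a) = 3 ≥ 1, so the series converges in ℤ_2 to 1/(1 − a) = 1/(1 − (-248)) = 1/249. Expand this rational in ℤ_2: compute digits iteratively via d_i = x_i mod 2, x_{i+1} = (x_i − d_i)/2. The first 5 digits are (1, 0, 0, 1, 0).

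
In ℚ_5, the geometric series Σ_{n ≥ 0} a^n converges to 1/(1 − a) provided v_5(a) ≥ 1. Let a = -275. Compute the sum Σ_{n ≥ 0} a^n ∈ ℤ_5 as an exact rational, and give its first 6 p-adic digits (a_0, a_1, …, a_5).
Σ a^n = 1/(1 − a) = 1/276;  first 6 digits = (1, 0, 4, 2, 0, 4)

v_5(a) = 2 ≥ 1, so the series converges in ℤ_5 to 1/(1 − a) = 1/(1 − (-275)) = 1/276. Expand this rational in ℤ_5: compute digits iteratively via d_i = x_i mod 5, x_{i+1} = (x_i − d_i)/5. The first 6 digits are (1, 0, 4, 2, 0, 4).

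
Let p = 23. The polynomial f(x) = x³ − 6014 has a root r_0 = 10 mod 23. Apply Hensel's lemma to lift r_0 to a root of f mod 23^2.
r_1 = 263 (mod 529)

Hensel: r_{i+1} = r_i − f(r_i)/f′(r_i) mod 23^{i+2}, where f′(x) = 3x². Iterate:
  r_0 = 10 (mod 23)
  r_1 = 263 (mod 529)
Final: r = 263 with f(r) ≡ 0 mod 23^2.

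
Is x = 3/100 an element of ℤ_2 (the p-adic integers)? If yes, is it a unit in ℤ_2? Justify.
x ∉ ℤ_2 (v_2(x) = -2 < 0)

ℤ_2 = {x ∈ ℚ_2 : v_2(x) ≥ 0} and ℤ_2^× = {x ∈ ℤ_2 : v_2(x) = 0}. Here v_2(3/100) = v_2(num) − v_2(den) = -2; compare against these criteria.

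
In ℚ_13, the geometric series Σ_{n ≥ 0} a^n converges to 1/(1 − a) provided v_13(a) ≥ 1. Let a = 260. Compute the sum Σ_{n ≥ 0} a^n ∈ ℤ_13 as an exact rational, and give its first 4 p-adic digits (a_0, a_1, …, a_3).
Σ a^n = 1/(1 − a) = -1/259;  first 4 digits = (1, 7, 11, 9)

v_13(a) = 1 ≥ 1, so the series converges in ℤ_13 to 1/(1 − a) = 1/(1 − 260) = -1/259. Expand this rational in ℤ_13: compute digits iteratively via d_i = x_i mod 13, x_{i+1} = (x_i − d_i)/13. The first 4 digits are (1, 7, 11, 9).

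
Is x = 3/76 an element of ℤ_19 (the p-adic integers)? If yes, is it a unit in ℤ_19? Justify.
x ∉ ℤ_19 (v_19(x) = -1 < 0)

ℤ_19 = {x ∈ ℚ_19 : v_19(x) ≥ 0} and ℤ_19^× = {x ∈ ℤ_19 : v_19(x) = 0}. Here v_19(3/76) = v_19(num) − v_19(den) = -1; compare against these criteria.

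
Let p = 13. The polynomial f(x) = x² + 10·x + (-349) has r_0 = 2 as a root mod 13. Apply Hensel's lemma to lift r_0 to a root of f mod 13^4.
r_3 = 4721 (mod 28561)

Hensel: r_{i+1} = r_i − f(r_i)·(f′(r_i))^{-1} mod 13^{i+2}, f′(x) = 2x + 10. Iterate:
  r_0 = 2 (mod 13)
  r_1 = 158 (mod 169)
  r_2 = 327 (mod 2197)
  r_3 = 4721 (mod 28561)
Final: r = 4721 satisfies f(r) ≡ 0 mod 13^4.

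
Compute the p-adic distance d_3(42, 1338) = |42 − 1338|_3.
d_3(42, 1338) = 1/81

Step 1 — x − y = 42 − 1338 = -1296. Step 2 — v_3(-1296) = 4 (factor: -1296 = −(3^4 · 16); the sign does not affect v_p). Step 3 — |x − y|_3 = 3^{-4} = 1/81.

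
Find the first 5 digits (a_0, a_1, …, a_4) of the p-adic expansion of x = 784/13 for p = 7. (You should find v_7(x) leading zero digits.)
(a_0, …, a_4) = (0, 0, 5, 0, 1)

v_7(784/13) = 2, so a_0 = ... = a_1 = 0. Factor out: x = 7^2 · u with u = 16/13 a unit in ℤ_7. Expand u iteratively via a_{v+i} = u_i mod 7, u_{i+1} = (u_i − a_{v+i})/7:
  u_0 = 16/13;  a_2 = 5;  u_1 = (u_0 − 5)/7 = -7/13
  u_1 = -7/13;  a_3 = 0;  u_2 = (u_1 − 0)/7 = -1/13
  u_2 = -1/13;  a_4 = 1;  u_3 = (u_2 − 1)/7 = -2/13
Digits: (0, 0, 5, 0, 1).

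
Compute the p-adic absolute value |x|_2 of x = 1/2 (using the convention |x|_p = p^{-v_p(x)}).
|1/2|_2 = 2

Step 1 — compute v_2(x) by factoring powers of 2 out of the numerator and denominator: v_2(1/2) = -1. Step 2 — apply |x|_p = p^{-v_p(x)} = 2^{1} = 2.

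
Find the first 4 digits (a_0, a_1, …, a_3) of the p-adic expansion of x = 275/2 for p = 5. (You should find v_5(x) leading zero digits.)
(a_0, …, a_3) = (0, 0, 3, 3)

v_5(275/2) = 2, so a_0 = ... = a_1 = 0. Factor out: x = 5^2 · u with u = 11/2 a unit in ℤ_5. Expand u iteratively via a_{v+i} = u_i mod 5, u_{i+1} = (u_i − a_{v+i})/5:
  u_0 = 11/2;  a_2 = 3;  u_1 = (u_0 − 3)/5 = 1/2
  u_1 = 1/2;  a_3 = 3;  u_2 = (u_1 − 3)/5 = -1/2
Digits: (0, 0, 3, 3).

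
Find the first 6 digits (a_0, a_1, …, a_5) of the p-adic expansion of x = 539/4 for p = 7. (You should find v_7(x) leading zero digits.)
(a_0, …, a_5) = (0, 0, 1, 2, 5, 1)

v_7(539/4) = 2, so a_0 = ... = a_1 = 0. Factor out: x = 7^2 · u with u = 11/4 a unit in ℤ_7. Expand u iteratively via a_{v+i} = u_i mod 7, u_{i+1} = (u_i − a_{v+i})/7:
  u_0 = 11/4;  a_2 = 1;  u_1 = (u_0 − 1)/7 = 1/4
  u_1 = 1/4;  a_3 = 2;  u_2 = (u_1 − 2)/7 = -1/4
  u_2 = -1/4;  a_4 = 5;  u_3 = (u_2 − 5)/7 = -3/4
  u_3 = -3/4;  a_5 = 1;  u_4 = (u_3 − 1)/7 = -1/4
Digits: (0, 0, 1, 2, 5, 1).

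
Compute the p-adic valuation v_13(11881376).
v_13(11881376) = 5

v_13(n) is the largest exponent k such that 13^k divides n. Factor out: 11881376 = 13^5 · 32. (Sign doesn't affect v_p.) So v_13(11881376) = 5.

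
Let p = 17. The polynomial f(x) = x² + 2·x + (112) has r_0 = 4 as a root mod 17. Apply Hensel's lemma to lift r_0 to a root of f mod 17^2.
r_1 = 106 (mod 289)

Hensel: r_{i+1} = r_i − f(r_i)·(f′(r_i))^{-1} mod 17^{i+2}, f′(x) = 2x + 2. Iterate:
  r_0 = 4 (mod 17)
  r_1 = 106 (mod 289)
Final: r = 106 satisfies f(r) ≡ 0 mod 17^2.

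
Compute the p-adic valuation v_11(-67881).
v_11(-67881) = 3

v_11(n) is the largest exponent k such that 11^k divides n. Factor out: -67881 = -11^3 · 51. (Sign doesn't affect v_p.) So v_11(-67881) = 3.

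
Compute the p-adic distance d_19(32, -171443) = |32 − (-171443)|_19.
d_19(32, -171443) = 1/6859

Step 1 — x − y = 32 − (-171443) = 171475. Step 2 — v_19(171475) = 3 (factor: 171475 = (19^3 · 25); the sign does not affect v_p). Step 3 — |x − y|_19 = 19^{-3} = 1/6859.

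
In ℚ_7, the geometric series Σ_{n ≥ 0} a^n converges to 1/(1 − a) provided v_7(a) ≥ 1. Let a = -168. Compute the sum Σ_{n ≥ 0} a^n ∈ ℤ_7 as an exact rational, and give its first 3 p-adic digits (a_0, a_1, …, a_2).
Σ a^n = 1/(1 − a) = 1/169;  first 3 digits = (1, 4, 5)

v_7(a) = 1 ≥ 1, so the series converges in ℤ_7 to 1/(1 − a) = 1/(1 − (-168)) = 1/169. Expand this rational in ℤ_7: compute digits iteratively via d_i = x_i mod 7, x_{i+1} = (x_i − d_i)/7. The first 3 digits are (1, 4, 5).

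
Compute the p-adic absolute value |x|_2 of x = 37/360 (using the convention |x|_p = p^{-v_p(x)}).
|37/360|_2 = 8

Step 1 — compute v_2(x) by factoring powers of 2 out of the numerator and denominator: v_2(37/360) = -3. Step 2 — apply |x|_p = p^{-v_p(x)} = 2^{3} = 8.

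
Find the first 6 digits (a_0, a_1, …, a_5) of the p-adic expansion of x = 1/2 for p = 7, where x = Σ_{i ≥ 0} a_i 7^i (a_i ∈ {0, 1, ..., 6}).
(a_0, …, a_5) = (4, 3, 3, 3, 3, 3)

v_7(1/2) = 0 (numerator and denominator both coprime to 7), so x ∈ ℤ_7^×. Compute digits iteratively via a_i = x_i mod 7, x_{i+1} = (x_i − a_i)/7, with x_0 = x:
  x_0 = 1/2;  a_0 = 4;  x_1 = (x_0 − 4)/7 = -1/2
  x_1 = -1/2;  a_1 = 3;  x_2 = (x_1 − 3)/7 = -1/2
  x_2 = -1/2;  a_2 = 3;  x_3 = (x_2 − 3)/7 = -1/2
  x_3 = -1/2;  a_3 = 3;  x_4 = (x_3 − 3)/7 = -1/2
  x_4 = -1/2;  a_4 = 3;  x_5 = (x_4 − 3)/7 = -1/2
  x_5 = -1/2;  a_5 = 3;  x_6 = (x_5 − 3)/7 = -1/2
Digits: (4, 3, 3, 3, 3, 3).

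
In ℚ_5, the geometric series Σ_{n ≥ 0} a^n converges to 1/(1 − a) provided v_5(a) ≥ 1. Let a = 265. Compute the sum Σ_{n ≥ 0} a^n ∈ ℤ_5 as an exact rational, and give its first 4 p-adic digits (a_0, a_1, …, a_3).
Σ a^n = 1/(1 − a) = -1/264;  first 4 digits = (1, 3, 4, 0)

v_5(a) = 1 ≥ 1, so the series converges in ℤ_5 to 1/(1 − a) = 1/(1 − 265) = -1/264. Expand this rational in ℤ_5: compute digits iteratively via d_i = x_i mod 5, x_{i+1} = (x_i − d_i)/5. The first 4 digits are (1, 3, 4, 0).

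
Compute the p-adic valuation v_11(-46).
v_11(-46) = 0

v_11(n) is the largest exponent k such that 11^k divides n. Factor out: -46 = -11^0 · 46. (Sign doesn't affect v_p.) So v_11(-46) = 0.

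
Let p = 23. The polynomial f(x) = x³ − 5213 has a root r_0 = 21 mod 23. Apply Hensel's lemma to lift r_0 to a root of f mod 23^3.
r_2 = 10969 (mod 12167)

Hensel: r_{i+1} = r_i − f(r_i)/f′(r_i) mod 23^{i+2}, where f′(x) = 3x². Iterate:
  r_0 = 21 (mod 23)
  r_1 = 389 (mod 529)
  r_2 = 10969 (mod 12167)
Final: r = 10969 with f(r) ≡ 0 mod 23^3.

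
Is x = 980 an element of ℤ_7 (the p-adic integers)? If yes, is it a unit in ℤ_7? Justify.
x ∈ ℤ_7 but not a unit; v_7(x) = 2 > 0

ℤ_7 = {x ∈ ℚ_7 : v_7(x) ≥ 0} and ℤ_7^× = {x ∈ ℤ_7 : v_7(x) = 0}. Here v_7(980) = v_7(num) − v_7(den) = 2; compare against these criteria.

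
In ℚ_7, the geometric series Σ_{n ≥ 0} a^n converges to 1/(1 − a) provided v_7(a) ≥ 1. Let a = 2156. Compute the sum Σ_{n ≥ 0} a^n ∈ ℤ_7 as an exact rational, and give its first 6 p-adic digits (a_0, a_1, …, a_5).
Σ a^n = 1/(1 − a) = -1/2155;  first 6 digits = (1, 0, 2, 6, 4, 3)

v_7(a) = 2 ≥ 1, so the series converges in ℤ_7 to 1/(1 − a) = 1/(1 − 2156) = -1/2155. Expand this rational in ℤ_7: compute digits iteratively via d_i = x_i mod 7, x_{i+1} = (x_i − d_i)/7. The first 6 digits are (1, 0, 2, 6, 4, 3).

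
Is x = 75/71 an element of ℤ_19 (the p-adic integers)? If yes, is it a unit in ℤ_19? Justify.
x ∈ ℤ_19^× (unit); v_19(x) = 0

ℤ_19 = {x ∈ ℚ_19 : v_19(x) ≥ 0} and ℤ_19^× = {x ∈ ℤ_19 : v_19(x) = 0}. Here v_19(75/71) = v_19(num) − v_19(den) = 0; compare against these criteria.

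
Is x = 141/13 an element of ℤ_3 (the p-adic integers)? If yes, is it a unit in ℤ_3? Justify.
x ∈ ℤ_3 but not a unit; v_3(x) = 1 > 0

ℤ_3 = {x ∈ ℚ_3 : v_3(x) ≥ 0} and ℤ_3^× = {x ∈ ℤ_3 : v_3(x) = 0}. Here v_3(141/13) = v_3(num) − v_3(den) = 1; compare against these criteria.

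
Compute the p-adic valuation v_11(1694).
v_11(1694) = 2

v_11(n) is the largest exponent k such that 11^k divides n. Factor out: 1694 = 11^2 · 14. (Sign doesn't affect v_p.) So v_11(1694) = 2.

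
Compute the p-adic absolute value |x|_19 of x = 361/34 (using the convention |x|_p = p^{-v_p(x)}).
|361/34|_19 = 1/361

Step 1 — compute v_19(x) by factoring powers of 19 out of the numerator and denominator: v_19(361/34) = 2. Step 2 — apply |x|_p = p^{-v_p(x)} = 19^{-2} = 1/361.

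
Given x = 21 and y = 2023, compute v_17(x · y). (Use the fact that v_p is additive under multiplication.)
v_17(42483) = 2

v_p(x) = 0 (factor: 21 = 17^0 · 21); v_p(y) = 2 (factor: 2023 = 17^2 · 7). Additivity: v_p(xy) = v_p(x) + v_p(y) = 0 + 2 = 2. (Direct check: xy = 42483 = 17^2 · (147).)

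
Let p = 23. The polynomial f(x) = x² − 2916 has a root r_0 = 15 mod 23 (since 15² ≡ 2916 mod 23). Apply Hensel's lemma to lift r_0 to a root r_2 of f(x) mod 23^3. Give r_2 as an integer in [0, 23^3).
r_2 = 12113 (mod 12167)

Hensel's recurrence: r_{i+1} = r_i − f(r_i)·(f′(r_i))^{-1} mod 23^{i+2}, with f′(x) = 2x. Iterate:
  r_0 = 15 (mod 23)
  r_1 = 475 (mod 529)
  r_2 = 12113 (mod 12167)
Final: r_2 = 12113, and one checks f(r_2) ≡ 0 mod 23^3.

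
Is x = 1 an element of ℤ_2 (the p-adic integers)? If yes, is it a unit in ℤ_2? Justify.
x ∈ ℤ_2^× (unit); v_2(x) = 0

ℤ_2 = {x ∈ ℚ_2 : v_2(x) ≥ 0} and ℤ_2^× = {x ∈ ℤ_2 : v_2(x) = 0}. Here v_2(1) = v_2(num) − v_2(den) = 0; compare against these criteria.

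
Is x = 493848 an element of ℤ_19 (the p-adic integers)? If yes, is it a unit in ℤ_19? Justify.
x ∈ ℤ_19 but not a unit; v_19(x) = 3 > 0

ℤ_19 = {x ∈ ℚ_19 : v_19(x) ≥ 0} and ℤ_19^× = {x ∈ ℤ_19 : v_19(x) = 0}. Here v_19(493848) = v_19(num) − v_19(den) = 3; compare against these criteria.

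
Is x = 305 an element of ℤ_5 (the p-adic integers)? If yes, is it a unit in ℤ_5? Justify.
x ∈ ℤ_5 but not a unit; v_5(x) = 1 > 0

ℤ_5 = {x ∈ ℚ_5 : v_5(x) ≥ 0} and ℤ_5^× = {x ∈ ℤ_5 : v_5(x) = 0}. Here v_5(305) = v_5(num) − v_5(den) = 1; compare against these criteria.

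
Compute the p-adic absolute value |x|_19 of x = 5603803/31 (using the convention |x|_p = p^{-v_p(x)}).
|5603803/31|_19 = 1/130321

Step 1 — compute v_19(x) by factoring powers of 19 out of the numerator and denominator: v_19(5603803/31) = 4. Step 2 — apply |x|_p = p^{-v_p(x)} = 19^{-4} = 1/130321.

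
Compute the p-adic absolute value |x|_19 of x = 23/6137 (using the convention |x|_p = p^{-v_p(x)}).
|23/6137|_19 = 361

Step 1 — compute v_19(x) by factoring powers of 19 out of the numerator and denominator: v_19(23/6137) = -2. Step 2 — apply |x|_p = p^{-v_p(x)} = 19^{2} = 361.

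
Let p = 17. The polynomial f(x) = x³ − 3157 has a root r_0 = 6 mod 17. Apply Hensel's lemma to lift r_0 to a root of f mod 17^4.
r_3 = 56225 (mod 83521)

Hensel: r_{i+1} = r_i − f(r_i)/f′(r_i) mod 17^{i+2}, where f′(x) = 3x². Iterate:
  r_0 = 6 (mod 17)
  r_1 = 159 (mod 289)
  r_2 = 2182 (mod 4913)
  r_3 = 56225 (mod 83521)
Final: r = 56225 with f(r) ≡ 0 mod 17^4.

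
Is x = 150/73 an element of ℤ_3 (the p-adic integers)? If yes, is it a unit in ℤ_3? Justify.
x ∈ ℤ_3 but not a unit; v_3(x) = 1 > 0

ℤ_3 = {x ∈ ℚ_3 : v_3(x) ≥ 0} and ℤ_3^× = {x ∈ ℤ_3 : v_3(x) = 0}. Here v_3(150/73) = v_3(num) − v_3(den) = 1; compare against these criteria.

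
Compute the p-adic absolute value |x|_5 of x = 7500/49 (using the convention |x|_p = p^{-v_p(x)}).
|7500/49|_5 = 1/625

Step 1 — compute v_5(x) by factoring powers of 5 out of the numerator and denominator: v_5(7500/49) = 4. Step 2 — apply |x|_p = p^{-v_p(x)} = 5^{-4} = 1/625.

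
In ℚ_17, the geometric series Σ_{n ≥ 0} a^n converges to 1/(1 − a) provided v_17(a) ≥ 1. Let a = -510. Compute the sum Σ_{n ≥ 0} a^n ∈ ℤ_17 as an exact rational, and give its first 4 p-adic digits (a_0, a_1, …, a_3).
Σ a^n = 1/(1 − a) = 1/511;  first 4 digits = (1, 4, 14, 14)

v_17(a) = 1 ≥ 1, so the series converges in ℤ_17 to 1/(1 − a) = 1/(1 − (-510)) = 1/511. Expand this rational in ℤ_17: compute digits iteratively via d_i = x_i mod 17, x_{i+1} = (x_i − d_i)/17. The first 4 digits are (1, 4, 14, 14).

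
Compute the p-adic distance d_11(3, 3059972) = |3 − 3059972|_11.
d_11(3, 3059972) = 1/161051

Step 1 — x − y = 3 − 3059972 = -3059969. Step 2 — v_11(-3059969) = 5 (factor: -3059969 = −(11^5 · 19); the sign does not affect v_p). Step 3 — |x − y|_11 = 11^{-5} = 1/161051.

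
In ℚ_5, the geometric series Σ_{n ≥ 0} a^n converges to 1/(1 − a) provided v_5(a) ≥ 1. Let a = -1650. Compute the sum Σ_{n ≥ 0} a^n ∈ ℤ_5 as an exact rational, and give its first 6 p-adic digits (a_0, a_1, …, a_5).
Σ a^n = 1/(1 − a) = 1/1651;  first 6 digits = (1, 0, 4, 1, 3, 0)

v_5(a) = 2 ≥ 1, so the series converges in ℤ_5 to 1/(1 − a) = 1/(1 − (-1650)) = 1/1651. Expand this rational in ℤ_5: compute digits iteratively via d_i = x_i mod 5, x_{i+1} = (x_i − d_i)/5. The first 6 digits are (1, 0, 4, 1, 3, 0).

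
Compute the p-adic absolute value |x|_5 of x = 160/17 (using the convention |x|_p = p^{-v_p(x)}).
|160/17|_5 = 1/5

Step 1 — compute v_5(x) by factoring powers of 5 out of the numerator and denominator: v_5(160/17) = 1. Step 2 — apply |x|_p = p^{-v_p(x)} = 5^{-1} = 1/5.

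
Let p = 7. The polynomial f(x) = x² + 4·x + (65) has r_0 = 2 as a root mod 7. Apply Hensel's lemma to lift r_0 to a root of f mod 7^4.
r_3 = 1738 (mod 2401)

Hensel: r_{i+1} = r_i − f(r_i)·(f′(r_i))^{-1} mod 7^{i+2}, f′(x) = 2x + 4. Iterate:
  r_0 = 2 (mod 7)
  r_1 = 23 (mod 49)
  r_2 = 23 (mod 343)
  r_3 = 1738 (mod 2401)
Final: r = 1738 satisfies f(r) ≡ 0 mod 7^4.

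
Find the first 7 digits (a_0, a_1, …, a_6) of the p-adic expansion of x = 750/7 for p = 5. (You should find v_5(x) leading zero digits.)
(a_0, …, a_6) = (0, 0, 0, 3, 1, 4, 2)

v_5(750/7) = 3, so a_0 = ... = a_2 = 0. Factor out: x = 5^3 · u with u = 6/7 a unit in ℤ_5. Expand u iteratively via a_{v+i} = u_i mod 5, u_{i+1} = (u_i − a_{v+i})/5:
  u_0 = 6/7;  a_3 = 3;  u_1 = (u_0 − 3)/5 = -3/7
  u_1 = -3/7;  a_4 = 1;  u_2 = (u_1 − 1)/5 = -2/7
  u_2 = -2/7;  a_5 = 4;  u_3 = (u_2 − 4)/5 = -6/7
  u_3 = -6/7;  a_6 = 2;  u_4 = (u_3 − 2)/5 = -4/7
Digits: (0, 0, 0, 3, 1, 4, 2).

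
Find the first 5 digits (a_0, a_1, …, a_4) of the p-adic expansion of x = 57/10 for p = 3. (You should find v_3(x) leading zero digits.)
(a_0, …, a_4) = (0, 1, 0, 1, 0)

v_3(57/10) = 1, so a_0 = ... = a_0 = 0. Factor out: x = 3^1 · u with u = 19/10 a unit in ℤ_3. Expand u iteratively via a_{v+i} = u_i mod 3, u_{i+1} = (u_i − a_{v+i})/3:
  u_0 = 19/10;  a_1 = 1;  u_1 = (u_0 − 1)/3 = 3/10
  u_1 = 3/10;  a_2 = 0;  u_2 = (u_1 − 0)/3 = 1/10
  u_2 = 1/10;  a_3 = 1;  u_3 = (u_2 − 1)/3 = -3/10
  u_3 = -3/10;  a_4 = 0;  u_4 = (u_3 − 0)/3 = -1/10
Digits: (0, 1, 0, 1, 0).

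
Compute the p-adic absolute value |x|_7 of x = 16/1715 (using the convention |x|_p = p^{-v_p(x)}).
|16/1715|_7 = 343

Step 1 — compute v_7(x) by factoring powers of 7 out of the numerator and denominator: v_7(16/1715) = -3. Step 2 — apply |x|_p = p^{-v_p(x)} = 7^{3} = 343.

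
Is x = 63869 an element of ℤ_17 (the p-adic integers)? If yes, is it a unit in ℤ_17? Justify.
x ∈ ℤ_17 but not a unit; v_17(x) = 3 > 0

ℤ_17 = {x ∈ ℚ_17 : v_17(x) ≥ 0} and ℤ_17^× = {x ∈ ℤ_17 : v_17(x) = 0}. Here v_17(63869) = v_17(num) − v_17(den) = 3; compare against these criteria.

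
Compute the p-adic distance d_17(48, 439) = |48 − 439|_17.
d_17(48, 439) = 1/17

Step 1 — x − y = 48 − 439 = -391. Step 2 — v_17(-391) = 1 (factor: -391 = −(17^1 · 23); the sign does not affect v_p). Step 3 — |x − y|_17 = 17^{-1} = 1/17.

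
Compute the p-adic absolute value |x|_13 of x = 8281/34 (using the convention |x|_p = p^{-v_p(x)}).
|8281/34|_13 = 1/169

Step 1 — compute v_13(x) by factoring powers of 13 out of the numerator and denominator: v_13(8281/34) = 2. Step 2 — apply |x|_p = p^{-v_p(x)} = 13^{-2} = 1/169.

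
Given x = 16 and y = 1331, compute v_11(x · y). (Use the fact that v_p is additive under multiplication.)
v_11(21296) = 3

v_p(x) = 0 (factor: 16 = 11^0 · 16); v_p(y) = 3 (factor: 1331 = 11^3 · 1). Additivity: v_p(xy) = v_p(x) + v_p(y) = 0 + 3 = 3. (Direct check: xy = 21296 = 11^3 · (16).)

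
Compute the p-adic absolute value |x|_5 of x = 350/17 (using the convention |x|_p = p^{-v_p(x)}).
|350/17|_5 = 1/25

Step 1 — compute v_5(x) by factoring powers of 5 out of the numerator and denominator: v_5(350/17) = 2. Step 2 — apply |x|_p = p^{-v_p(x)} = 5^{-2} = 1/25.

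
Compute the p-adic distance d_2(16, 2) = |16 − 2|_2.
d_2(16, 2) = 1/2

Step 1 — x − y = 16 − 2 = 14. Step 2 — v_2(14) = 1 (factor: 14 = (2^1 · 7); the sign does not affect v_p). Step 3 — |x − y|_2 = 2^{-1} = 1/2.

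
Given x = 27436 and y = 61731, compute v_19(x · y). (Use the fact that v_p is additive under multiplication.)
v_19(1693651716) = 6

v_p(x) = 3 (factor: 27436 = 19^3 · 4); v_p(y) = 3 (factor: 61731 = 19^3 · 9). Additivity: v_p(xy) = v_p(x) + v_p(y) = 3 + 3 = 6. (Direct check: xy = 1693651716 = 19^6 · (36).)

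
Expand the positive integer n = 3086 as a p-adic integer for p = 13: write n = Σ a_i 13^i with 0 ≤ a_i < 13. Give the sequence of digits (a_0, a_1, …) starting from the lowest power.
(a_0, a_1, …) = (5, 3, 5, 1)

Repeated division by 13 gives the digits low-to-high: 3086 = 5 + 3·13^1 + 5·13^2 + 1·13^3. Digit sequence: (5, 3, 5, 1).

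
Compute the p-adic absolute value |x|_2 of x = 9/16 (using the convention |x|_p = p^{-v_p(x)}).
|9/16|_2 = 16

Step 1 — compute v_2(x) by factoring powers of 2 out of the numerator and denominator: v_2(9/16) = -4. Step 2 — apply |x|_p = p^{-v_p(x)} = 2^{4} = 16.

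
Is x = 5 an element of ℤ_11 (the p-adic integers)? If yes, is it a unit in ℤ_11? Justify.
x ∈ ℤ_11^× (unit); v_11(x) = 0

ℤ_11 = {x ∈ ℚ_11 : v_11(x) ≥ 0} and ℤ_11^× = {x ∈ ℤ_11 : v_11(x) = 0}. Here v_11(5) = v_11(num) − v_11(den) = 0; compare against these criteria.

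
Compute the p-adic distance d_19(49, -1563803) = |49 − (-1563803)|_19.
d_19(49, -1563803) = 1/130321

Step 1 — x − y = 49 − (-1563803) = 1563852. Step 2 — v_19(1563852) = 4 (factor: 1563852 = (19^4 · 12); the sign does not affect v_p). Step 3 — |x − y|_19 = 19^{-4} = 1/130321.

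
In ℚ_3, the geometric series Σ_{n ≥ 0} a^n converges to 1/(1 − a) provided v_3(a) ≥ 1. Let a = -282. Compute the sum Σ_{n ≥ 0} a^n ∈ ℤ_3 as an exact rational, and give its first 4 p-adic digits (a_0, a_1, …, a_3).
Σ a^n = 1/(1 − a) = 1/283;  first 4 digits = (1, 2, 2, 2)

v_3(a) = 1 ≥ 1, so the series converges in ℤ_3 to 1/(1 − a) = 1/(1 − (-282)) = 1/283. Expand this rational in ℤ_3: compute digits iteratively via d_i = x_i mod 3, x_{i+1} = (x_i − d_i)/3. The first 4 digits are (1, 2, 2, 2).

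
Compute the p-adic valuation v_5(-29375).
v_5(-29375) = 4

v_5(n) is the largest exponent k such that 5^k divides n. Factor out: -29375 = -5^4 · 47. (Sign doesn't affect v_p.) So v_5(-29375) = 4.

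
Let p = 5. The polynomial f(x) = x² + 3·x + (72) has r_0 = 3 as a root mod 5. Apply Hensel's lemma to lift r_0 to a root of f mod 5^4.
r_3 = 343 (mod 625)

Hensel: r_{i+1} = r_i − f(r_i)·(f′(r_i))^{-1} mod 5^{i+2}, f′(x) = 2x + 3. Iterate:
  r_0 = 3 (mod 5)
  r_1 = 18 (mod 25)
  r_2 = 93 (mod 125)
  r_3 = 343 (mod 625)
Final: r = 343 satisfies f(r) ≡ 0 mod 5^4.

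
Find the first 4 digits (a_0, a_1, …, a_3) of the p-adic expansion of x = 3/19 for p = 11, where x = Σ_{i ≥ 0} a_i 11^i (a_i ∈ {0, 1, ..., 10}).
(a_0, …, a_3) = (10, 2, 9, 9)

v_11(3/19) = 0 (numerator and denominator both coprime to 11), so x ∈ ℤ_11^×. Compute digits iteratively via a_i = x_i mod 11, x_{i+1} = (x_i − a_i)/11, with x_0 = x:
  x_0 = 3/19;  a_0 = 10;  x_1 = (x_0 − 10)/11 = -17/19
  x_1 = -17/19;  a_1 = 2;  x_2 = (x_1 − 2)/11 = -5/19
  x_2 = -5/19;  a_2 = 9;  x_3 = (x_2 − 9)/11 = -16/19
  x_3 = -16/19;  a_3 = 9;  x_4 = (x_3 − 9)/11 = -17/19
Digits: (10, 2, 9, 9).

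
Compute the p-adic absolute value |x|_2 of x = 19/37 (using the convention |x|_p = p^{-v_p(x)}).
|19/37|_2 = 1

Step 1 — compute v_2(x) by factoring powers of 2 out of the numerator and denominator: v_2(19/37) = 0. Step 2 — apply |x|_p = p^{-v_p(x)} = 2^{0} = 1.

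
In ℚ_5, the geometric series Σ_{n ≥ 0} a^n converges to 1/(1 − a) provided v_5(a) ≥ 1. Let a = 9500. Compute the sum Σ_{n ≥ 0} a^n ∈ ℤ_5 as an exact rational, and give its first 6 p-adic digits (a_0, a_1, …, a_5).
Σ a^n = 1/(1 − a) = -1/9499;  first 6 digits = (1, 0, 0, 1, 0, 3)

v_5(a) = 3 ≥ 1, so the series converges in ℤ_5 to 1/(1 − a) = 1/(1 − 9500) = -1/9499. Expand this rational in ℤ_5: compute digits iteratively via d_i = x_i mod 5, x_{i+1} = (x_i − d_i)/5. The first 6 digits are (1, 0, 0, 1, 0, 3).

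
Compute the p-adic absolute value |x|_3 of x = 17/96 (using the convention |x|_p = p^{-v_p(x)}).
|17/96|_3 = 3

Step 1 — compute v_3(x) by factoring powers of 3 out of the numerator and denominator: v_3(17/96) = -1. Step 2 — apply |x|_p = p^{-v_p(x)} = 3^{1} = 3.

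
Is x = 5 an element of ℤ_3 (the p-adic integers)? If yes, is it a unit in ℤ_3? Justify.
x ∈ ℤ_3^× (unit); v_3(x) = 0

ℤ_3 = {x ∈ ℚ_3 : v_3(x) ≥ 0} and ℤ_3^× = {x ∈ ℤ_3 : v_3(x) = 0}. Here v_3(5) = v_3(num) − v_3(den) = 0; compare against these criteria.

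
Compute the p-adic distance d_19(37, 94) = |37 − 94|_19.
d_19(37, 94) = 1/19

Step 1 — x − y = 37 − 94 = -57. Step 2 — v_19(-57) = 1 (factor: -57 = −(19^1 · 3); the sign does not affect v_p). Step 3 — |x − y|_19 = 19^{-1} = 1/19.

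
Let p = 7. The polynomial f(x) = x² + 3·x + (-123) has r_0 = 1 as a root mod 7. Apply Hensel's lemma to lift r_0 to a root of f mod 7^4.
r_3 = 1975 (mod 2401)

Hensel: r_{i+1} = r_i − f(r_i)·(f′(r_i))^{-1} mod 7^{i+2}, f′(x) = 2x + 3. Iterate:
  r_0 = 1 (mod 7)
  r_1 = 15 (mod 49)
  r_2 = 260 (mod 343)
  r_3 = 1975 (mod 2401)
Final: r = 1975 satisfies f(r) ≡ 0 mod 7^4.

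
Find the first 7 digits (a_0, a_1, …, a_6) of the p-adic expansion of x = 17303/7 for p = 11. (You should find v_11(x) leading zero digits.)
(a_0, …, a_6) = (0, 0, 0, 5, 6, 1, 3)

v_11(17303/7) = 3, so a_0 = ... = a_2 = 0. Factor out: x = 11^3 · u with u = 13/7 a unit in ℤ_11. Expand u iteratively via a_{v+i} = u_i mod 11, u_{i+1} = (u_i − a_{v+i})/11:
  u_0 = 13/7;  a_3 = 5;  u_1 = (u_0 − 5)/11 = -2/7
  u_1 = -2/7;  a_4 = 6;  u_2 = (u_1 − 6)/11 = -4/7
  u_2 = -4/7;  a_5 = 1;  u_3 = (u_2 − 1)/11 = -1/7
  u_3 = -1/7;  a_6 = 3;  u_4 = (u_3 − 3)/11 = -2/7
Digits: (0, 0, 0, 5, 6, 1, 3).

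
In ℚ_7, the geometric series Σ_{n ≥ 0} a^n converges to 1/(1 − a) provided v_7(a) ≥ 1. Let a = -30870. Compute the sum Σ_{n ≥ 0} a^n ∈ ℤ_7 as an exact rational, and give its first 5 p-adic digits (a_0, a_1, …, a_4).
Σ a^n = 1/(1 − a) = 1/30871;  first 5 digits = (1, 0, 0, 1, 1)

v_7(a) = 3 ≥ 1, so the series converges in ℤ_7 to 1/(1 − a) = 1/(1 − (-30870)) = 1/30871. Expand this rational in ℤ_7: compute digits iteratively via d_i = x_i mod 7, x_{i+1} = (x_i − d_i)/7. The first 5 digits are (1, 0, 0, 1, 1).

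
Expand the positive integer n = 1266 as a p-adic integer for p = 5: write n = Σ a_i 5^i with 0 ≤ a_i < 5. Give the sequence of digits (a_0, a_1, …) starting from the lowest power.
(a_0, a_1, …) = (1, 3, 0, 0, 2)

Repeated division by 5 gives the digits low-to-high: 1266 = 1 + 3·5^1 + 2·5^4. Digit sequence: (1, 3, 0, 0, 2).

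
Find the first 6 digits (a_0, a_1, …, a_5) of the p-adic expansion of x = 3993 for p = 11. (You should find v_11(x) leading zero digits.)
(a_0, …, a_5) = (0, 0, 0, 3, 0, 0)

v_11(3993) = 3, so a_0 = ... = a_2 = 0. Factor out: x = 11^3 · u with u = 3 a unit in ℤ_11. Expand u iteratively via a_{v+i} = u_i mod 11, u_{i+1} = (u_i − a_{v+i})/11:
  u_0 = 3;  a_3 = 3;  u_1 = (u_0 − 3)/11 = 0
  u_1 = 0;  a_4 = 0;  u_2 = (u_1 − 0)/11 = 0
  u_2 = 0;  a_5 = 0;  u_3 = (u_2 − 0)/11 = 0
Digits: (0, 0, 0, 3, 0, 0).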